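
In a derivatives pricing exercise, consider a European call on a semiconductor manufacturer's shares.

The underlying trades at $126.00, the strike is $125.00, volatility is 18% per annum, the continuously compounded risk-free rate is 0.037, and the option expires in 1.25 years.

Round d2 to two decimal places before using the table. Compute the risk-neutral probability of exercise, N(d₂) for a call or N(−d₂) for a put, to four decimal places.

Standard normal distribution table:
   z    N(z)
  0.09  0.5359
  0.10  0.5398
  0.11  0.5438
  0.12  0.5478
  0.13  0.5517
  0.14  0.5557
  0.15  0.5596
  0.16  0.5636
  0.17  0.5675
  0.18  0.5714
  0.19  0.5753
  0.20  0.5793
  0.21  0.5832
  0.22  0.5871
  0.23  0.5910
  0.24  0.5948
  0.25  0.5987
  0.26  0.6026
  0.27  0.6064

T = 1.25;  σ√T = 0.2012
d₁ = [ln(126/125) + (0.037 + 0.18²/2)·1.25] / 0.2012 = [0.0080 + 0.0665] / 0.2012 = 0.3700 → 0.37
d₂ = d₁ − σ√T = 0.3700 − 0.2012 = 0.1688 → 0.17
Risk-neutral Pr[S_T > K] = N(d₂) = N(0.17) = 0.5675

0.5675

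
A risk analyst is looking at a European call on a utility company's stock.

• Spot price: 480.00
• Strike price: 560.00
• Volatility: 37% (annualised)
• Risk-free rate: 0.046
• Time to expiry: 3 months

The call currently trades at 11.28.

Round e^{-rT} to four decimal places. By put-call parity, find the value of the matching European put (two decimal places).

84.90

exp(−rT) = exp(−0.046·0.25) = 0.9886
Put-call parity: C − P = S − K·e^(−rT) = 480 − 560·0.9886 = 480 − 553.6160 = -73.6160
P = C − (C − P) = 11.28 − (-73.6160) = 84.8960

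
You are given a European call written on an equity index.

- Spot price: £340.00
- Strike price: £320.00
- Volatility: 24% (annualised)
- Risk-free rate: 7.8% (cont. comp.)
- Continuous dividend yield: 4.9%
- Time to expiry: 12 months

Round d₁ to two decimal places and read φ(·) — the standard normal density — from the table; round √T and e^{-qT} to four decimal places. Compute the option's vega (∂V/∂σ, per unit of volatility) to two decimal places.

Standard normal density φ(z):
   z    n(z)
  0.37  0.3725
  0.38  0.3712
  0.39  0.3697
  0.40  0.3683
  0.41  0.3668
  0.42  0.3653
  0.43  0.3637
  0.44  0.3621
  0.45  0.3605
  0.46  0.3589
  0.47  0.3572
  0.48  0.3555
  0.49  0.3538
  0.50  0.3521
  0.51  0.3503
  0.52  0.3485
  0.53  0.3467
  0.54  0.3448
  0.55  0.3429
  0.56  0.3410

T = 1;  σ√T = 0.2400
d₁ = [ln(340/320) + (0.078 − 0.049 + 0.24²/2)·1] / 0.2400 = [0.0606 + 0.0578] / 0.2400 = 0.4934 → 0.49
√T = √1 = 1.0000
φ(d₁) = φ(0.49) = 0.3538
e^(−qT) = e^(−0.049·1) = 0.9522
vega = S·e^(−qT)·φ(d₁)·√T = 340·0.9522·0.3538·1.0000 = 114.5420

114.54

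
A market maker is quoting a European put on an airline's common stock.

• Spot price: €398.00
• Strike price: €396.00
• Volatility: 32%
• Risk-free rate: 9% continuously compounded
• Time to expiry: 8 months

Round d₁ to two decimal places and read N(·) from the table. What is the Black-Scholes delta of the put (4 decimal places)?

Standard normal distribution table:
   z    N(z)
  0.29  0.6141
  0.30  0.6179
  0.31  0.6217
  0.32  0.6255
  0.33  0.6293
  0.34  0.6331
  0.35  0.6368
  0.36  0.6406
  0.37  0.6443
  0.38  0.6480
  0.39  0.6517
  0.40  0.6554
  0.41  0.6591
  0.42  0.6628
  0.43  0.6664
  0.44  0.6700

-0.3520

T = 0.6667;  σ√T = 0.2613
d₁ = [ln(398/396) + (0.09 + 0.32²/2)·0.6667] / 0.2613 = [0.0050 + 0.0941] / 0.2613 = 0.3796 ≈ 0.38
N(d₁) = N(0.38) = 0.6480
Δ_put = N(d₁) − 1 = 0.6480 − 1 = -0.3520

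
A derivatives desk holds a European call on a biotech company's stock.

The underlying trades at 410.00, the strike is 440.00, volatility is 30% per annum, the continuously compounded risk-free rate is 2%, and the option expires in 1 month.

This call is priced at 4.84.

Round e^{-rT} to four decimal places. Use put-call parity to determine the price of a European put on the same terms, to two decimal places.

e^(−rT) = e^(−0.02·0.08333) = 0.9983
Put-call parity: C − P = S − K·e^(−rT) = 410 − 440·0.9983 = 410 − 439.2520 = -29.2520
P = C − (C − P) = 4.84 − (-29.2520) = 34.0920

34.09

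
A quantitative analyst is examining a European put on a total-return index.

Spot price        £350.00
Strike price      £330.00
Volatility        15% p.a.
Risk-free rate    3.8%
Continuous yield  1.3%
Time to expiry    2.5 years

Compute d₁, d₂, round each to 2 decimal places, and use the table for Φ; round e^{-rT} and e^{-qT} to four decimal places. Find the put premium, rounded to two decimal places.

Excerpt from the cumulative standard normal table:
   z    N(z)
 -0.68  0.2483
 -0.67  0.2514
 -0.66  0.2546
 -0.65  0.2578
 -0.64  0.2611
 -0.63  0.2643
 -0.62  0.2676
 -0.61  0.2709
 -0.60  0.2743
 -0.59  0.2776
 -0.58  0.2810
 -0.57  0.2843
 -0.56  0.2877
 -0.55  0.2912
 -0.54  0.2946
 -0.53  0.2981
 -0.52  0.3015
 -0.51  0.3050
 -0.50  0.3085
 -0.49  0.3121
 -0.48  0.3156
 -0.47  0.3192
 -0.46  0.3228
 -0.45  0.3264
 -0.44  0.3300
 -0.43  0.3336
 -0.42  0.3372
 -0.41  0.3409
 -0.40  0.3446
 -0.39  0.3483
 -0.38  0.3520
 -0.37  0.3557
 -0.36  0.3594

σ√T = 0.15 × 1.5811 = 0.2372
d₁ = [ln(350/330) + (0.038 − 0.013 + ½·0.15²)·2.5] / (σ√T) = (0.0588 + 0.0906) / 0.2372 = 0.6302 which rounds to 0.63
d₂ = 0.6302 − 0.2372 = 0.3930 which rounds to 0.39
e^(−qT) = e^(−0.013·2.5) = 0.9680;  e^(−rT) = e^(−0.038·2.5) = 0.9094
N(−d₂) = N(-0.39) = 0.3483;  N(−d₁) = N(-0.63) = 0.2643
P = 330·0.9094·0.3483 − 350·0.9680·0.2643 = 104.5255 − 89.5448 = 14.9807

£14.98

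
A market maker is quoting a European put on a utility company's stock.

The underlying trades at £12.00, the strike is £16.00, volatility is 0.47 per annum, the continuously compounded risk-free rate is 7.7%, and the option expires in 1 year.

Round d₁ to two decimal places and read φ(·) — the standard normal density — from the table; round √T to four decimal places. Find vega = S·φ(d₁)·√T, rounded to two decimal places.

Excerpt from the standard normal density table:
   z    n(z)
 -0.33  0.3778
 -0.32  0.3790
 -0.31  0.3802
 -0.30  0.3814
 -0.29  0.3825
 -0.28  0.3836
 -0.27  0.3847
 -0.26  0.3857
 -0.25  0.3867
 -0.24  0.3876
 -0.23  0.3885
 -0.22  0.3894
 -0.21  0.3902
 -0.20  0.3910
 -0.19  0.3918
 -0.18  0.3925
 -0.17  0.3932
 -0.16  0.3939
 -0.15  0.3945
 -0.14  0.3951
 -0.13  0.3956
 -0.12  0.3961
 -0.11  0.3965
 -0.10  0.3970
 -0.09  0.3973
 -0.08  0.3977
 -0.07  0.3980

4.68

T = 1;  σ√T = 0.4700
d₁ = [ln(12/16) + (0.077 + 0.47²/2)·1] / 0.4700 = [-0.2877 + 0.1875] / 0.4700 = -0.2133 → -0.21
√T = √1 = 1.0000
φ(d₁) = φ(-0.21) = 0.3902
vega = S·φ(d₁)·√T = 12·0.3902·1.0000 = 4.6824
(Call and put vega coincide under Black-Scholes.)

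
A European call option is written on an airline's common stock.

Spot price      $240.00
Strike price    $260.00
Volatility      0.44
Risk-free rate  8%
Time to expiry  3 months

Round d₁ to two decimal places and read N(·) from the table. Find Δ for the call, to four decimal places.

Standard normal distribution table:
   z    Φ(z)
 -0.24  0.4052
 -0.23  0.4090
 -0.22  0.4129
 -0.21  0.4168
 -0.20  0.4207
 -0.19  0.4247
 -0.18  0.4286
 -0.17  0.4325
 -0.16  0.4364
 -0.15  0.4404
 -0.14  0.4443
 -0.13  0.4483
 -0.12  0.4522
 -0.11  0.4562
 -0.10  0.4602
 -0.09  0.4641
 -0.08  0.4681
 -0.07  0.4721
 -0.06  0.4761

σ√T = 0.44 × 0.5000 = 0.2200
d₁ = [ln(240/260) + (0.08 + ½·0.44²)·0.25] / (σ√T) = (-0.0800 + 0.0442) / 0.2200 = -0.1629 ⇒ -0.16
N(d₁) = N(-0.16) = 0.4364
Δ_call = N(d₁) = 0.4364

0.4364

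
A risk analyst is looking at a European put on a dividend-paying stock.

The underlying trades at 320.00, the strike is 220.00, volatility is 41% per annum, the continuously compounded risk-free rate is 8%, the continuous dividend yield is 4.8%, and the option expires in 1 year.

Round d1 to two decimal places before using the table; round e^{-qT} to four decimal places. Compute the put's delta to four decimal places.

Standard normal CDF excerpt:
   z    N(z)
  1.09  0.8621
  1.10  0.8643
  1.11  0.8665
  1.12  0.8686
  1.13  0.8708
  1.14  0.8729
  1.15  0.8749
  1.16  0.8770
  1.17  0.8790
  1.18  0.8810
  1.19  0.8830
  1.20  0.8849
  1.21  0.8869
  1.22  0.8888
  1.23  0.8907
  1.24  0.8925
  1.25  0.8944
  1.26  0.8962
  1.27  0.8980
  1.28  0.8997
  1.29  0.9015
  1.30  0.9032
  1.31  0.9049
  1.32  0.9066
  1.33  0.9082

-0.1097

T = 1;  σ√T = 0.4100
d₁ = [ln(320/220) + (0.08 − 0.048 + 0.41²/2)·1] / 0.4100 = [0.3747 + 0.1160] / 0.4100 = 1.1969 → 1.20
N(d₁) = N(1.20) = 0.8849
Δ_put = e^(−qT)·(N(d₁) − 1) = 0.9531·(0.8849 − 1) = -0.1097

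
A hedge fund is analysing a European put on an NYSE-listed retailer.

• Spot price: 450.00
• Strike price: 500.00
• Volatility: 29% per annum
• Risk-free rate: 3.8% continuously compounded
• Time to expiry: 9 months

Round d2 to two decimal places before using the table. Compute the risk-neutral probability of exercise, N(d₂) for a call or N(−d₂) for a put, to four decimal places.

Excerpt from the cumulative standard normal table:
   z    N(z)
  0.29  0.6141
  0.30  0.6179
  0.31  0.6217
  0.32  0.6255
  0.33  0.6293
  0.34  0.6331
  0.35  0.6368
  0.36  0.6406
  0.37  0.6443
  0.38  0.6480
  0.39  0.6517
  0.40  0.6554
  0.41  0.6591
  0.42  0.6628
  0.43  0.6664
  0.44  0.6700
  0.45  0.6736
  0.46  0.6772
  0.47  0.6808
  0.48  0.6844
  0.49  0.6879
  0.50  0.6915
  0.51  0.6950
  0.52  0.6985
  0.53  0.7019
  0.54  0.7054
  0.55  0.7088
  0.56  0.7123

0.6664

σ√T = 0.29 × 0.8660 = 0.2511
d₁ = [ln(450/500) + (0.038 + 0.29²/2)·0.75] / 0.2511 = [-0.1054 + 0.0600] / 0.2511 = -0.1805 which rounds to -0.18
d₂ = d₁ − σ√T = -0.1805 − 0.2511 = -0.4316 which rounds to -0.43
Risk-neutral Pr[S_T < K] = N(−d₂) = N(0.43) = 0.6664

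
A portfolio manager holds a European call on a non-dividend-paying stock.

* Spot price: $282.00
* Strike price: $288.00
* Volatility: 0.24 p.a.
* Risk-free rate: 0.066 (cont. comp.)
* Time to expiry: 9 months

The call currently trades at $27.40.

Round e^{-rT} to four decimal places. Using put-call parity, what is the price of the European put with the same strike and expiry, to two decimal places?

$19.49

e^(−rT) = e^(−0.066·0.75) = 0.9517
Put-call parity: C − P = S − K·e^(−rT) = 282 − 288·0.9517 = 282 − 274.0896 = 7.9104
P = C − (C − P) = 27.40 − (7.9104) = 19.4896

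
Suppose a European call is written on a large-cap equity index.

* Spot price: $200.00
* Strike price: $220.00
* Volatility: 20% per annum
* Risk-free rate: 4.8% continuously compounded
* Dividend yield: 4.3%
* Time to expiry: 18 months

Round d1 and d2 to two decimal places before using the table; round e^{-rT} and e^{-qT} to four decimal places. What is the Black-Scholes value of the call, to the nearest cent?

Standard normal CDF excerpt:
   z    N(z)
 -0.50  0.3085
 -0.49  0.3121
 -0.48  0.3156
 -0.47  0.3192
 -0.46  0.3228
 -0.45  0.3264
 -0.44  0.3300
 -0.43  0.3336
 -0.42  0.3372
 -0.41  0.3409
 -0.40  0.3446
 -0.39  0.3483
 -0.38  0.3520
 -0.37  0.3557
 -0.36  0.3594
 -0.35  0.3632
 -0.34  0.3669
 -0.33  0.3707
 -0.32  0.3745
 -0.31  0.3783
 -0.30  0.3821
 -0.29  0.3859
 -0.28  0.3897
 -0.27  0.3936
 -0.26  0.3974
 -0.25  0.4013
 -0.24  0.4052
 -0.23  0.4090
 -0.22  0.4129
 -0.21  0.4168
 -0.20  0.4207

T = 1.5;  σ√T = 0.2449
d₁ = [ln(200/220) + (0.048 − 0.043 + 0.2²/2)·1.5] / 0.2449 = [-0.0953 + 0.0375] / 0.2449 = -0.2360 ≈ -0.24
d₂ = d₁ − σ√T = -0.2360 − 0.2449 = -0.4810 ≈ -0.48
e^(−qT) = e^(−0.043·1.5) = 0.9375;  e^(−rT) = e^(−0.048·1.5) = 0.9305
N(d₁) = N(-0.24) = 0.4052;  N(d₂) = N(-0.48) = 0.3156
C = 200·0.9375·0.4052 − 220·0.9305·0.3156 = 75.9750 − 64.6065 = 11.3685

$11.37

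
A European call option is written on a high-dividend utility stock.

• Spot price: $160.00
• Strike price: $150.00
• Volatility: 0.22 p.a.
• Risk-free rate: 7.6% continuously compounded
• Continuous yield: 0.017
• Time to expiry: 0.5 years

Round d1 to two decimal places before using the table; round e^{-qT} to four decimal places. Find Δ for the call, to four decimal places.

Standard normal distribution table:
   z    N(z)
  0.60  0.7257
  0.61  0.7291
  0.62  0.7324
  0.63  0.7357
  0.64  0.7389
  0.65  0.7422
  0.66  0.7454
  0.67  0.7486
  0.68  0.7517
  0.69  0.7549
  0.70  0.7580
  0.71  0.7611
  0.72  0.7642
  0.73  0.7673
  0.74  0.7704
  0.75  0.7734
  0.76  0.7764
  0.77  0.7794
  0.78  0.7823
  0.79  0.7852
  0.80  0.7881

0.7453

σ√T = 0.22 × 0.7071 = 0.1556
d₁ = [ln(160/150) + (0.076 − 0.017 + 0.22²/2)·0.5] / 0.1556 = [0.0645 + 0.0416] / 0.1556 = 0.6823 → 0.68
N(d₁) = N(0.68) = 0.7517
Δ_call = exp(−qT)·N(d₁) = 0.9915·0.7517 = 0.7453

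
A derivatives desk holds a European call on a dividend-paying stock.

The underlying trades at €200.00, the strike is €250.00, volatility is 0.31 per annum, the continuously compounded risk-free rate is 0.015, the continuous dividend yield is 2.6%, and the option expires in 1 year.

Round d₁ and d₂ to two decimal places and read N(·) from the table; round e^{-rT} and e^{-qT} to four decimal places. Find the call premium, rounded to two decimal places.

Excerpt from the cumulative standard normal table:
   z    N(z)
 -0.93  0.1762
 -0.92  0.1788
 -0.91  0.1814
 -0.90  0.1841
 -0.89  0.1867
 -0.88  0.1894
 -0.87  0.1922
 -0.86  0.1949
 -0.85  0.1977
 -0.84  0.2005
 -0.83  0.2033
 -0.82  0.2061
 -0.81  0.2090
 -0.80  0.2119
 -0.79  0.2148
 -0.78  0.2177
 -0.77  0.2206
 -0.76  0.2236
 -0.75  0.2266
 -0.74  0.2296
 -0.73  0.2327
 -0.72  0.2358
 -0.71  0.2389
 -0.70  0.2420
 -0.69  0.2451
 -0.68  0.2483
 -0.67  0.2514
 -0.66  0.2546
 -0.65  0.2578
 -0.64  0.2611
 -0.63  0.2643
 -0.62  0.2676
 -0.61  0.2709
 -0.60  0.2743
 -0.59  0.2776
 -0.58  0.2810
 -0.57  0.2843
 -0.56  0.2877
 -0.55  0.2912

σ√T = 0.31 × 1.0000 = 0.3100
d₁ = [ln(200/250) + (0.015 − 0.026 + 0.31²/2)·1] / 0.3100 = [-0.2231 + 0.0370] / 0.3100 = -0.6003 ≈ -0.60
d₂ = d₁ − σ√T = -0.6003 − 0.3100 = -0.9103 ≈ -0.91
exp(−qT) = exp(−0.026·1) = 0.9743;  exp(−rT) = exp(−0.015·1) = 0.9851
N(d₁) = N(-0.60) = 0.2743;  N(d₂) = N(-0.91) = 0.1814
C = 200·0.9743·0.2743 − 250·0.9851·0.1814 = 53.4501 − 44.6743 = 8.7758

€8.78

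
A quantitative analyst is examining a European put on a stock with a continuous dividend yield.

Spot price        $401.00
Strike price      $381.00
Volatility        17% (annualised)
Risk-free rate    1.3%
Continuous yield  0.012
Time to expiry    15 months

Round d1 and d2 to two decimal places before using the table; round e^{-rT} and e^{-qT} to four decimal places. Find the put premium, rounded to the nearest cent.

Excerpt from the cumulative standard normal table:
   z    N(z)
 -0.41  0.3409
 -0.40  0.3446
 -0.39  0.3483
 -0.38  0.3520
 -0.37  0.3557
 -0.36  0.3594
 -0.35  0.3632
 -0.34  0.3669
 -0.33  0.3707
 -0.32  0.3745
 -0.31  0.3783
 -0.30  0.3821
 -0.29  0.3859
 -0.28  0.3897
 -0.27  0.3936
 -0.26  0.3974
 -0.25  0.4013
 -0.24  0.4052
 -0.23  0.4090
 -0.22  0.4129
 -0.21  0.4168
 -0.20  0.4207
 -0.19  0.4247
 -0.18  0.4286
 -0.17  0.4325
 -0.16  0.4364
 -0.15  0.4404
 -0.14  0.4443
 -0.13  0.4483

T = 1.25;  σ√T = 0.1901
d₁ = [ln(401/381) + (0.013 − 0.012 + 0.17²/2)·1.25] / 0.1901 = [0.0512 + 0.0193] / 0.1901 = 0.3708 ≈ 0.37
d₂ = d₁ − σ√T = 0.3708 − 0.1901 = 0.1807 ≈ 0.18
e^(−qT) = e^(−0.012·1.25) = 0.9851;  e^(−rT) = e^(−0.013·1.25) = 0.9839
N(−d₂) = N(-0.18) = 0.4286;  N(−d₁) = N(-0.37) = 0.3557
P = 381·0.9839·0.4286 − 401·0.9851·0.3557 = 160.6675 − 140.5104 = 20.1571

$20.16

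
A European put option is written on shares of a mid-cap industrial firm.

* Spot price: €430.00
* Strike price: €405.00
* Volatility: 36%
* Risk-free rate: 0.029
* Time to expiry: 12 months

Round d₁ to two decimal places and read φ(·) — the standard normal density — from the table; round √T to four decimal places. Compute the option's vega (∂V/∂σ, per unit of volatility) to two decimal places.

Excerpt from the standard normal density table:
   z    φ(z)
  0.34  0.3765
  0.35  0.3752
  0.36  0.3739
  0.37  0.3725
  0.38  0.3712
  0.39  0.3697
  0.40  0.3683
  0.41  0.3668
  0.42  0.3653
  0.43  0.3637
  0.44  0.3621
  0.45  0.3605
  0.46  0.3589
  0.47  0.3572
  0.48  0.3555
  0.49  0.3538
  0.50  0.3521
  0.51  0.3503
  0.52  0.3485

156.39

T = 1;  σ√T = 0.3600
d₁ = [ln(430/405) + (0.029 + 0.36²/2)·1] / 0.3600 = [0.0599 + 0.0938] / 0.3600 = 0.4269 which rounds to 0.43
√T = √1 = 1.0000
φ(d₁) = φ(0.43) = 0.3637
vega = S·φ(d₁)·√T = 430·0.3637·1.0000 = 156.3910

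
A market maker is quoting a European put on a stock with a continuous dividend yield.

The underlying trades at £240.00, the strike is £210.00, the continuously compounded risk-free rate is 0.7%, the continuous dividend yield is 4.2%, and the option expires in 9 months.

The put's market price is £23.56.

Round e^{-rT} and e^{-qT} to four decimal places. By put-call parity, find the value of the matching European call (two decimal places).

exp(−qT) = exp(−0.042·0.75) = 0.9690;  exp(−rT) = exp(−0.007·0.75) = 0.9948
Put-call parity: C − P = S·e^(−qT) − K·e^(−rT) = 240·0.9690 − 210·0.9948 = 232.5600 − 208.9080 = 23.6520
C = P + (C − P) = 23.56 + (23.6520) = 47.2120

£47.21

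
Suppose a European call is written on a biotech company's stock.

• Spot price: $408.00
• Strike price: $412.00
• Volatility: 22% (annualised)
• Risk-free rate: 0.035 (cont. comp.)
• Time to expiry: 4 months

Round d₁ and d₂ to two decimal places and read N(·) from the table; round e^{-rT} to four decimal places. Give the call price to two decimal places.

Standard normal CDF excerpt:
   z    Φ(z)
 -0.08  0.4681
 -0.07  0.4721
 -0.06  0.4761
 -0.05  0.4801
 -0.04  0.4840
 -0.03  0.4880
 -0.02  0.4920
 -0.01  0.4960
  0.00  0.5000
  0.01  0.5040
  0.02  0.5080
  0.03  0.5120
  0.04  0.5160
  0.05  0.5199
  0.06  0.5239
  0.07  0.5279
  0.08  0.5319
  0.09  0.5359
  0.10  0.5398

$21.51

σ√T = 0.22·√0.3333 = 0.1270
d₁ = [ln(408/412) + (0.035 + 0.22²/2)·0.3333] / 0.1270 = [-0.0098 + 0.0197] / 0.1270 = 0.0785 which rounds to 0.08
d₂ = d₁ − σ√T = 0.0785 − 0.1270 = -0.0485 which rounds to -0.05
e^(−rT) = e^(−0.035·0.3333) = 0.9884
N(d₁) = N(0.08) = 0.5319;  N(d₂) = N(-0.05) = 0.4801
C = 408·0.5319 − 412·0.9884·0.4801 = 217.0152 − 195.5067 = 21.5085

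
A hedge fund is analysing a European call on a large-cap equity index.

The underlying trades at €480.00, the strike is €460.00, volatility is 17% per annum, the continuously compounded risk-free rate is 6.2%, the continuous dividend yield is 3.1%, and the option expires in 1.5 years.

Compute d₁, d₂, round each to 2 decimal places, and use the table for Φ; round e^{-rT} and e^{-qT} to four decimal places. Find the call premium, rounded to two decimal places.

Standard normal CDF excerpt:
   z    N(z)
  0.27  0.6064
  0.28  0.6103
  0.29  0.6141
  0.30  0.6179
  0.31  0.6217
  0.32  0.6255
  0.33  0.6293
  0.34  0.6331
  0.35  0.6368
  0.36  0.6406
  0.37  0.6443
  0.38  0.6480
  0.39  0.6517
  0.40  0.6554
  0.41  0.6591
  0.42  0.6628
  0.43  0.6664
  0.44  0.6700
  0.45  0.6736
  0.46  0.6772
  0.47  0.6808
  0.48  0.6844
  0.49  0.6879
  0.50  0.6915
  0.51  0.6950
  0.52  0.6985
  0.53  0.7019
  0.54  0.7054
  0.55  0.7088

€59.44

T = 1.5;  σ√T = 0.2082
d₁ = [ln(480/460) + (0.062 − 0.031 + 0.17²/2)·1.5] / 0.2082 = [0.0426 + 0.0682] / 0.2082 = 0.5318 → 0.53
d₂ = d₁ − σ√T = 0.5318 − 0.2082 = 0.3236 → 0.32
e^(−qT) = e^(−0.031·1.5) = 0.9546;  e^(−rT) = e^(−0.062·1.5) = 0.9112
N(d₁) = N(0.53) = 0.7019;  N(d₂) = N(0.32) = 0.6255
C = 480·0.9546·0.7019 − 460·0.9112·0.6255 = 321.6162 − 262.1796 = 59.4366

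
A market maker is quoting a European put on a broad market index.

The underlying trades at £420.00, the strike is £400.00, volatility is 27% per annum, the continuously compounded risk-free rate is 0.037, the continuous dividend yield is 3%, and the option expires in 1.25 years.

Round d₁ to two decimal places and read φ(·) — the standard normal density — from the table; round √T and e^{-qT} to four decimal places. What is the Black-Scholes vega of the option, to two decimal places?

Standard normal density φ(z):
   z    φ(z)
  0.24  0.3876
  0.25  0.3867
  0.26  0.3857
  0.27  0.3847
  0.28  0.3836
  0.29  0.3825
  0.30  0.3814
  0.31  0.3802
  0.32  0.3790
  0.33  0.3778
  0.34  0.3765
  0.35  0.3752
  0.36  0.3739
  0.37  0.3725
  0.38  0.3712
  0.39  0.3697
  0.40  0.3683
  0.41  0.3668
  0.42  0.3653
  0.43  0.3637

T = 1.25;  σ√T = 0.3019
d₁ = [ln(420/400) + (0.037 − 0.03 + 0.27²/2)·1.25] / 0.3019 = [0.0488 + 0.0543] / 0.3019 = 0.3415 ⇒ 0.34
√T = √1.25 = 1.1180
φ(d₁) = φ(0.34) = 0.3765
e^(−qT) = e^(−0.03·1.25) = 0.9632
vega = S·e^(−qT)·φ(d₁)·√T = 420·0.9632·0.3765·1.1180 = 170.2835
(The call has the same vega.)

170.28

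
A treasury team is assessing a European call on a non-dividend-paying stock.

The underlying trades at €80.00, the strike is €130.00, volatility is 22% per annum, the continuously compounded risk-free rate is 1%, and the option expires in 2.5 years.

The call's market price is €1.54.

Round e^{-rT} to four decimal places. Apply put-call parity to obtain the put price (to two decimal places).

exp(−rT) = exp(−0.01·2.5) = 0.9753
Put-call parity: C − P = S − K·e^(−rT) = 80 − 130·0.9753 = 80 − 126.7890 = -46.7890
P = C − (C − P) = 1.54 − (-46.7890) = 48.3290

€48.33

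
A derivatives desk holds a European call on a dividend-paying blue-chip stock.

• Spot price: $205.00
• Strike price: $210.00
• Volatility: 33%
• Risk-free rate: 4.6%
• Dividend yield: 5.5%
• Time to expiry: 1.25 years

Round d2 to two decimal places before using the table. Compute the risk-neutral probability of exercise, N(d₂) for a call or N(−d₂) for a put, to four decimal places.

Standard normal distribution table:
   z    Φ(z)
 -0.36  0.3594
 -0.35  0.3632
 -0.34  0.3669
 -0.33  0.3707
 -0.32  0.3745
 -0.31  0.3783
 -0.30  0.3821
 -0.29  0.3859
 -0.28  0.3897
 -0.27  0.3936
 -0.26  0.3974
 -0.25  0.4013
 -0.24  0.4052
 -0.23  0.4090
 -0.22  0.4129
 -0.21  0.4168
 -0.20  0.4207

0.3897

σ√T = 0.33·√1.25 = 0.3690
d₁ = [ln(205/210) + (0.046 − 0.055 + ½·0.33²)·1.25] / (σ√T) = (-0.0241 + 0.0568) / 0.3690 = 0.0887 → 0.09
d₂ = 0.0887 − 0.3690 = -0.2803 → -0.28
Pr(exercise) under Q = N(d₂) = 0.3897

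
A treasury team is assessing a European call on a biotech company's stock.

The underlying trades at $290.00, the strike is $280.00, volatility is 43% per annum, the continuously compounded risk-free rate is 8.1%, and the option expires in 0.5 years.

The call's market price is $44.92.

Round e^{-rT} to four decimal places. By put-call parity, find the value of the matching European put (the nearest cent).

e^(−rT) = e^(−0.081·0.5) = 0.9603
Put-call parity: C − P = S − K·e^(−rT) = 290 − 280·0.9603 = 290 − 268.8840 = 21.1160
P = C − (C − P) = 44.92 − (21.1160) = 23.8040

$23.80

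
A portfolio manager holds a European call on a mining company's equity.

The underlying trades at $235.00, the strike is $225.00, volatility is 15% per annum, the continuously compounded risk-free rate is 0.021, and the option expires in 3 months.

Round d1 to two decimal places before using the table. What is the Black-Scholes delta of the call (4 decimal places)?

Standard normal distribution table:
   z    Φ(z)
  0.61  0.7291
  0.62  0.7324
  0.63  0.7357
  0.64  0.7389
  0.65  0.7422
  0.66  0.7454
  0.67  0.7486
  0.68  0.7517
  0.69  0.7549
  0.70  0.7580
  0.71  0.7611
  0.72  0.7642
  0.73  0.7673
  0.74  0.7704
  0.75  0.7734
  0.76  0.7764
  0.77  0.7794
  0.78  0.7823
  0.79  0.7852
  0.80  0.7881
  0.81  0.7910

0.7549

σ√T = 0.15·√0.25 = 0.0750
d₁ = [ln(235/225) + (0.021 + 0.15²/2)·0.25] / 0.0750 = [0.0435 + 0.0081] / 0.0750 = 0.6873 ⇒ 0.69
N(d₁) = N(0.69) = 0.7549
Δ_call = N(d₁) = 0.7549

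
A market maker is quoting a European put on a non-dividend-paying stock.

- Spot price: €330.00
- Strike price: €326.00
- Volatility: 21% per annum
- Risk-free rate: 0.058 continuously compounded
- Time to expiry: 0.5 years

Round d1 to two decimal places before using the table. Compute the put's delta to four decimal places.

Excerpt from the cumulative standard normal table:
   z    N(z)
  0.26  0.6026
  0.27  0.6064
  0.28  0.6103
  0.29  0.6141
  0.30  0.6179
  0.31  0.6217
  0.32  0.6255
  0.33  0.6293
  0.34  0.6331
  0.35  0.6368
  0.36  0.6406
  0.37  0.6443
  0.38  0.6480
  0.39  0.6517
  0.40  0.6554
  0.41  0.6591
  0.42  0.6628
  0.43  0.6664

σ√T = 0.21 × 0.7071 = 0.1485
ln(S/K) + (r + σ²/2)T = ln(330/326) + (0.058 + 0.21²/2)·0.5 = 0.0122 + 0.0400 = 0.0522
d₁ = 0.0522 / 0.1485 = 0.3517 → 0.35
N(d₁) = N(0.35) = 0.6368
Δ_put = N(d₁) − 1 = 0.6368 − 1 = -0.3632

-0.3632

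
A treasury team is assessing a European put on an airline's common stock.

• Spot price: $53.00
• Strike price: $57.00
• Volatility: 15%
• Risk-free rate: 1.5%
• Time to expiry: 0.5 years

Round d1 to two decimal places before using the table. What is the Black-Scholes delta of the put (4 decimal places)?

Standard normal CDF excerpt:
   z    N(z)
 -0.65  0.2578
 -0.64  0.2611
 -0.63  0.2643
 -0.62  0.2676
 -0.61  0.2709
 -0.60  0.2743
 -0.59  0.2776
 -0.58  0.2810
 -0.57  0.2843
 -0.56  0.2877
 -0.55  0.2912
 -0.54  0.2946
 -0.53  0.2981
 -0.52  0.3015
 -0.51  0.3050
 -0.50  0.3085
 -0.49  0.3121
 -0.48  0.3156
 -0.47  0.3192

-0.7123

T = 0.5;  σ√T = 0.1061
d₁ = [ln(53/57) + (0.015 + 0.15²/2)·0.5] / 0.1061 = [-0.0728 + 0.0131] / 0.1061 = -0.5622 which rounds to -0.56
N(d₁) = N(-0.56) = 0.2877
Δ_put = N(d₁) − 1 = 0.2877 − 1 = -0.7123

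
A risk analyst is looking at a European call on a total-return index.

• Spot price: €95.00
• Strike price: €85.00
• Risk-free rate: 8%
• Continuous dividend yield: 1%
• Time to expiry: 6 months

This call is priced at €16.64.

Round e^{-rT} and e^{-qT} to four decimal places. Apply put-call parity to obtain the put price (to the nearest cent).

e^(−qT) = e^(−0.01·0.5) = 0.9950;  e^(−rT) = e^(−0.08·0.5) = 0.9608
Put-call parity: C − P = S·e^(−qT) − K·e^(−rT) = 95·0.9950 − 85·0.9608 = 94.5250 − 81.6680 = 12.8570
P = C − (C − P) = 16.64 − (12.8570) = 3.7830

€3.78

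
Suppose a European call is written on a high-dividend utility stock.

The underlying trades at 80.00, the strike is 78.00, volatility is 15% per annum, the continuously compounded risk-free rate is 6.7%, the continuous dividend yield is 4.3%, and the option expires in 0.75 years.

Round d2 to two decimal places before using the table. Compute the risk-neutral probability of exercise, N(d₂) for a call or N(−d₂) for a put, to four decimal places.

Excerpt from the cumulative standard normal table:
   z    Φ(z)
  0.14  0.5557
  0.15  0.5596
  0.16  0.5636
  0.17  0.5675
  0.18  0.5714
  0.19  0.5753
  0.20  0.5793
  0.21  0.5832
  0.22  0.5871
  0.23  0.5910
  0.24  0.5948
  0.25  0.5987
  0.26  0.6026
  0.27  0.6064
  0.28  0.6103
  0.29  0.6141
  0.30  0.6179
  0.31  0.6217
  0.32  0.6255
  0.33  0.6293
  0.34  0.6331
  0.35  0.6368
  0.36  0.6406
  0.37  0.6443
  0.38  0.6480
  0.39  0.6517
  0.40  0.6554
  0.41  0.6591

0.6064

T = 0.75;  σ√T = 0.1299
d₁ = [ln(80/78) + (0.067 − 0.043 + 0.15²/2)·0.75] / 0.1299 = [0.0253 + 0.0264] / 0.1299 = 0.3984 ⇒ 0.40
d₂ = d₁ − σ√T = 0.3984 − 0.1299 = 0.2685 ⇒ 0.27
Pr(exercise) under Q = N(d₂) = 0.6064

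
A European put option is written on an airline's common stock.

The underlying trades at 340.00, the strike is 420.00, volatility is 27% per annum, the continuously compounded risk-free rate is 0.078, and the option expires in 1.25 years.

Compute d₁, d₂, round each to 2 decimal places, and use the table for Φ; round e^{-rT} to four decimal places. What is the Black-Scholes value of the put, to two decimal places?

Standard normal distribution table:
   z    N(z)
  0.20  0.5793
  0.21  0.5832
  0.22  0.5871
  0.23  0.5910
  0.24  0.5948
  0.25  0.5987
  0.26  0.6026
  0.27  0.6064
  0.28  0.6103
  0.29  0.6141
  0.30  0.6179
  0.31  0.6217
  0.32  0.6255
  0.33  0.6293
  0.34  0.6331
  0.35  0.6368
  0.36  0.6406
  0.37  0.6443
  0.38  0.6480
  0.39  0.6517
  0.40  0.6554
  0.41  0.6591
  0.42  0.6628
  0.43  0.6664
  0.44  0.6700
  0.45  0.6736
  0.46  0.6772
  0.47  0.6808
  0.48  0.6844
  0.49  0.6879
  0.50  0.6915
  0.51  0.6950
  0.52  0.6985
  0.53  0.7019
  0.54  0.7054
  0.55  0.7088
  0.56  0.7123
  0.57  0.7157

σ√T = 0.27 × 1.1180 = 0.3019
d₁ = [ln(340/420) + (0.078 + 0.27²/2)·1.25] / 0.3019 = [-0.2113 + 0.1431] / 0.3019 = -0.2261 which rounds to -0.23
d₂ = d₁ − σ√T = -0.2261 − 0.3019 = -0.5279 which rounds to -0.53
e^(−rT) = e^(−0.078·1.25) = 0.9071
N(−d₂) = N(0.53) = 0.7019;  N(−d₁) = N(0.23) = 0.5910
P = 420·0.9071·0.7019 − 340·0.5910 = 267.4113 − 200.9400 = 66.4713

66.47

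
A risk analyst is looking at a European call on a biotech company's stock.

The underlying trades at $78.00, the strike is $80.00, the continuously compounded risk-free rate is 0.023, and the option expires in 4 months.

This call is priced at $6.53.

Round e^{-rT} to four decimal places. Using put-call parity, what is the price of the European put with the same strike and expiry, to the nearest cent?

exp(−rT) = exp(−0.023·0.3333) = 0.9924
Put-call parity: C − P = S − K·e^(−rT) = 78 − 80·0.9924 = 78 − 79.3920 = -1.3920
P = C − (C − P) = 6.53 − (-1.3920) = 7.9220

$7.92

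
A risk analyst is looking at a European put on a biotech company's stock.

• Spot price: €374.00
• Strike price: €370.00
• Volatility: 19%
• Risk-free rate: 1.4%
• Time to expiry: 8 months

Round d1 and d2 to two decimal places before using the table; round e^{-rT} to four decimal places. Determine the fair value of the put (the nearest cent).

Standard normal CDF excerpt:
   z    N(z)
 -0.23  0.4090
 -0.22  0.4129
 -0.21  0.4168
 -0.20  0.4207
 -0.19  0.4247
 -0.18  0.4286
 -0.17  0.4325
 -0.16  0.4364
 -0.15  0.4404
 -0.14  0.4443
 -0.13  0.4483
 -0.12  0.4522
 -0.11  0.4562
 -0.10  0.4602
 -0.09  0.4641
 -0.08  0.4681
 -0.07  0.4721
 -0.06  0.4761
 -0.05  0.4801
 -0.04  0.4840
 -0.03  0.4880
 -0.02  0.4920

€20.10

T = 0.6667;  σ√T = 0.1551
d₁ = [ln(374/370) + (0.014 + 0.19²/2)·0.6667] / 0.1551 = [0.0108 + 0.0214] / 0.1551 = 0.2070 ≈ 0.21
d₂ = d₁ − σ√T = 0.2070 − 0.1551 = 0.0519 ≈ 0.05
exp(−rT) = exp(−0.014·0.6667) = 0.9907
N(−d₂) = N(-0.05) = 0.4801;  N(−d₁) = N(-0.21) = 0.4168
P = 370·0.9907·0.4801 − 374·0.4168 = 175.9850 − 155.8832 = 20.1018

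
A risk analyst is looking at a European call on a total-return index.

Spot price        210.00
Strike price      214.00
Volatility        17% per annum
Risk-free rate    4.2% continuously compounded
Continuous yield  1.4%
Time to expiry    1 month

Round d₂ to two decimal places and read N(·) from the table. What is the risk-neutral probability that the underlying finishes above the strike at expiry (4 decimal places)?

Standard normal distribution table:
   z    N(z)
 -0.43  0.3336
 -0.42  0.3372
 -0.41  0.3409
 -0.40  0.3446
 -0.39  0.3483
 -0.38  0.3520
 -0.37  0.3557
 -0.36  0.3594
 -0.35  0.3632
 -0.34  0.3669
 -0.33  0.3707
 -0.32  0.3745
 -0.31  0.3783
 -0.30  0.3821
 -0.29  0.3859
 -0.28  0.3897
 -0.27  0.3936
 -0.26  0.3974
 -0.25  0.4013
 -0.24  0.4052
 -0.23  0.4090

0.3594

σ√T = 0.17 × 0.2887 = 0.0491
d₁ = [ln(210/214) + (0.042 − 0.014 + 0.17²/2)·0.08333] / 0.0491 = [-0.0189 + 0.0035] / 0.0491 = -0.3124 → -0.31
d₂ = d₁ − σ√T = -0.3124 − 0.0491 = -0.3615 → -0.36
Risk-neutral Pr[S_T > K] = N(d₂) = N(-0.36) = 0.3594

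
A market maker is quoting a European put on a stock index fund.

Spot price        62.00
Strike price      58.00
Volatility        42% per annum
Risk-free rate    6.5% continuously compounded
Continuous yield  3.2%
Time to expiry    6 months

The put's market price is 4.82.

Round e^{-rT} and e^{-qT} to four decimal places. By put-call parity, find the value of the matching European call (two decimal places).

9.69

e^(−qT) = e^(−0.032·0.5) = 0.9841;  e^(−rT) = e^(−0.065·0.5) = 0.9680
Put-call parity: C − P = S·e^(−qT) − K·e^(−rT) = 62·0.9841 − 58·0.9680 = 61.0142 − 56.1440 = 4.8702
C = P + (C − P) = 4.82 + (4.8702) = 9.6902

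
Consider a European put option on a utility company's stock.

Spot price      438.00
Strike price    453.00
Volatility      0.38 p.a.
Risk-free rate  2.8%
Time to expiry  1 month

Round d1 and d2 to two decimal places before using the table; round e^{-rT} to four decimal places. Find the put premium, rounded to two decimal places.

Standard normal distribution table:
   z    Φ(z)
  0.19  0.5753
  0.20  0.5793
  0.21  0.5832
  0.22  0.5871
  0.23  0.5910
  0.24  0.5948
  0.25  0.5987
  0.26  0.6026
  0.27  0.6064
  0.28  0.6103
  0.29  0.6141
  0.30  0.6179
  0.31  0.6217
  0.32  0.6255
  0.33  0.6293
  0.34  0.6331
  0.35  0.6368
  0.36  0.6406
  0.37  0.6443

27.28

σ√T = 0.38·√0.08333 = 0.1097
d₁ = [ln(438/453) + (0.028 + 0.38²/2)·0.08333] / 0.1097 = [-0.0337 + 0.0083] / 0.1097 = -0.2308 ⇒ -0.23
d₂ = d₁ − σ√T = -0.2308 − 0.1097 = -0.3405 ⇒ -0.34
e^(−rT) = e^(−0.028·0.08333) = 0.9977
N(−d₂) = N(0.34) = 0.6331;  N(−d₁) = N(0.23) = 0.5910
P = 453·0.9977·0.6331 − 438·0.5910 = 286.1347 − 258.8580 = 27.2767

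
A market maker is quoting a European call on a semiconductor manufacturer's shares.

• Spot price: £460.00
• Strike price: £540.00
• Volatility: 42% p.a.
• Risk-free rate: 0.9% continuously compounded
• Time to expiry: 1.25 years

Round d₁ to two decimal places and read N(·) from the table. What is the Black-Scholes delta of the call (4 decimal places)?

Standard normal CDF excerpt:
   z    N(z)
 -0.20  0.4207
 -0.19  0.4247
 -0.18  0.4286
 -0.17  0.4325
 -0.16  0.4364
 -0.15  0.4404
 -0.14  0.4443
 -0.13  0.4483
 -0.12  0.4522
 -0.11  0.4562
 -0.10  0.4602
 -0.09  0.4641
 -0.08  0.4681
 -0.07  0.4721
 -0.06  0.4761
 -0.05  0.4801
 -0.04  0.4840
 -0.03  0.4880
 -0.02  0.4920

0.4681

T = 1.25;  σ√T = 0.4696
ln(S/K) + (r + σ²/2)T = ln(460/540) + (0.009 + 0.42²/2)·1.25 = -0.1603 + 0.1215 = -0.0388
d₁ = -0.0388 / 0.4696 = -0.0827 ≈ -0.08
N(d₁) = N(-0.08) = 0.4681
Δ_call = N(d₁) = 0.4681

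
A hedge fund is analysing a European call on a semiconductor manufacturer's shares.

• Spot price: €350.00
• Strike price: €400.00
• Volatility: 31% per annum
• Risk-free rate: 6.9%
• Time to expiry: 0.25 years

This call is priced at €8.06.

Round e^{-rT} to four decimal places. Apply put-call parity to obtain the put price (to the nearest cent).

e^(−rT) = e^(−0.069·0.25) = 0.9829
Put-call parity: C − P = S − K·e^(−rT) = 350 − 400·0.9829 = 350 − 393.1600 = -43.1600
P = C − (C − P) = 8.06 − (-43.1600) = 51.2200

€51.22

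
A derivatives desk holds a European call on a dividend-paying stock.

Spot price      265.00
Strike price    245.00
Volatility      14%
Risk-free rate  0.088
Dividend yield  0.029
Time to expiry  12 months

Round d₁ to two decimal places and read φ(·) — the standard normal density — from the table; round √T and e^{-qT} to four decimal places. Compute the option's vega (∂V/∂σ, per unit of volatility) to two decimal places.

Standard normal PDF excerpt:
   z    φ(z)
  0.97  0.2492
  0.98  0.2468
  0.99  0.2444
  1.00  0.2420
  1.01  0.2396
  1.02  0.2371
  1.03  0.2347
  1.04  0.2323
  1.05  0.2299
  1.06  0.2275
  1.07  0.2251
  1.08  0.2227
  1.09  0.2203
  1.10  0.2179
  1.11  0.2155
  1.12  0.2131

59.18

T = 1;  σ√T = 0.1400
d₁ = [ln(265/245) + (0.088 − 0.029 + ½·0.14²)·1] / (σ√T) = (0.0785 + 0.0688) / 0.1400 = 1.0519 ⇒ 1.05
√T = √1 = 1.0000
φ(d₁) = φ(1.05) = 0.2299
e^(−qT) = e^(−0.029·1) = 0.9714
vega = S·e^(−qT)·φ(d₁)·√T = 265·0.9714·0.2299·1.0000 = 59.1811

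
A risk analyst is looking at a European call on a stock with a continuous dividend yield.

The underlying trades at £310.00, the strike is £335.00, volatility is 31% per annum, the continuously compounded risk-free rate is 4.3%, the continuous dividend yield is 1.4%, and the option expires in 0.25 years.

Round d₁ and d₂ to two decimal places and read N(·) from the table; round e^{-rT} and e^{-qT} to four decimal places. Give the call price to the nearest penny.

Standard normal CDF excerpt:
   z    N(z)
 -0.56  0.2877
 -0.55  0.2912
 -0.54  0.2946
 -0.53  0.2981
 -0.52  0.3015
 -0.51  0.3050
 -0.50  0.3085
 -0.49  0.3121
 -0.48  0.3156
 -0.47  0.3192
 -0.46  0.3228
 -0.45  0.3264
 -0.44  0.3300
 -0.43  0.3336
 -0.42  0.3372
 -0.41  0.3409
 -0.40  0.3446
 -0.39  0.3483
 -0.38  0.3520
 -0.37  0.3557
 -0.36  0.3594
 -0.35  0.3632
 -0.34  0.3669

£9.94

T = 0.25;  σ√T = 0.1550
d₁ = [ln(310/335) + (0.043 − 0.014 + 0.31²/2)·0.25] / 0.1550 = [-0.0776 + 0.0193] / 0.1550 = -0.3761 ⇒ -0.38
d₂ = d₁ − σ√T = -0.3761 − 0.1550 = -0.5311 ⇒ -0.53
e^(−qT) = e^(−0.014·0.25) = 0.9965;  e^(−rT) = e^(−0.043·0.25) = 0.9893
N(d₁) = N(-0.38) = 0.3520;  N(d₂) = N(-0.53) = 0.2981
C = 310·0.9965·0.3520 − 335·0.9893·0.2981 = 108.7381 − 98.7950 = 9.9431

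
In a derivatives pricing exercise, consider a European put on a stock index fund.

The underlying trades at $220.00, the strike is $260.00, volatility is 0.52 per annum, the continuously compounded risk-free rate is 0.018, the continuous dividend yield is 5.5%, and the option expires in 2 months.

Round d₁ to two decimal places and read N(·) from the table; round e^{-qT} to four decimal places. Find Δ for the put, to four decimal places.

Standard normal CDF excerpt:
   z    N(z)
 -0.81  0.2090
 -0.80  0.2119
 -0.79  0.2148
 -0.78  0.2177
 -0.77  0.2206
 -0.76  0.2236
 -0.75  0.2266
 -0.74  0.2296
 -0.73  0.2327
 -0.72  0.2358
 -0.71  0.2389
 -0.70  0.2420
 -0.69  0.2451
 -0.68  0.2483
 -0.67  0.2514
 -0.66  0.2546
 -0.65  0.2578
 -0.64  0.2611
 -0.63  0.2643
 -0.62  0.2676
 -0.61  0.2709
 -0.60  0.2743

-0.7542

σ√T = 0.52·√0.1667 = 0.2123
d₁ = [ln(220/260) + (0.018 − 0.055 + 0.52²/2)·0.1667] / 0.2123 = [-0.1671 + 0.0164] / 0.2123 = -0.7098 which rounds to -0.71
N(d₁) = N(-0.71) = 0.2389
Δ_put = exp(−qT)·(N(d₁) − 1) = 0.9909·(0.2389 − 1) = -0.7542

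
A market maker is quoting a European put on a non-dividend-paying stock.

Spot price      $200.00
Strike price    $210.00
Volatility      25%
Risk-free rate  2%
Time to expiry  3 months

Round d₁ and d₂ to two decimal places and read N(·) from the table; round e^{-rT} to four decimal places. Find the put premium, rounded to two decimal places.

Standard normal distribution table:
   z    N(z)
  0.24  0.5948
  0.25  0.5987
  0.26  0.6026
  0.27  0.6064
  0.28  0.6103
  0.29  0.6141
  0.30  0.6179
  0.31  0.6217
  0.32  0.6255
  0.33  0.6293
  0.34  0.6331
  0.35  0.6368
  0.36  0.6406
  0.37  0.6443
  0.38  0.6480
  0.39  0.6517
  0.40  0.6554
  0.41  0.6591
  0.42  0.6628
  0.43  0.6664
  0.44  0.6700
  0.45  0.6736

$14.90

σ√T = 0.25·√0.25 = 0.1250
d₁ = [ln(200/210) + (0.02 + 0.25²/2)·0.25] / 0.1250 = [-0.0488 + 0.0128] / 0.1250 = -0.2878 which rounds to -0.29
d₂ = d₁ − σ√T = -0.2878 − 0.1250 = -0.4128 which rounds to -0.41
exp(−rT) = exp(−0.02·0.25) = 0.9950
N(−d₂) = N(0.41) = 0.6591;  N(−d₁) = N(0.29) = 0.6141
P = 210·0.9950·0.6591 − 200·0.6141 = 137.7189 − 122.8200 = 14.8989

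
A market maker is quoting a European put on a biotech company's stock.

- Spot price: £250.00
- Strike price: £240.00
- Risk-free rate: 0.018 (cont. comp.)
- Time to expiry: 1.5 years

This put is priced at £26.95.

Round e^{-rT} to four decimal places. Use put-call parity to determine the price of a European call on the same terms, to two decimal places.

exp(−rT) = exp(−0.018·1.5) = 0.9734
Put-call parity: C − P = S − K·e^(−rT) = 250 − 240·0.9734 = 250 − 233.6160 = 16.3840
C = P + (C − P) = 26.95 + (16.3840) = 43.3340

£43.33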